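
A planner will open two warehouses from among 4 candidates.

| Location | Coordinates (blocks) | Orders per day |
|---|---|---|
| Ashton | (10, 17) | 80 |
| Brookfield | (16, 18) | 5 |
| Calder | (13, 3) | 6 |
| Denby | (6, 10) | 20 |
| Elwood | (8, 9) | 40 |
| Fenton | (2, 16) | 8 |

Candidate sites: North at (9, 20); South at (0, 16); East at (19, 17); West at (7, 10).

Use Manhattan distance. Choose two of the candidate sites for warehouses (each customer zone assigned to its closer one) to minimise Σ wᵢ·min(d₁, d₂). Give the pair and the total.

{North, West}, total 631

Evaluate every pair (each demand assigned to the nearer of the two):
  {North, West}: total = 631
  {East, West}: total = 1006
  {South, West}: total = 1079
  {North, South}: total = 1227
  {North, East}: total = 1288
  {South, East}: total = 1716
Best pair: {North, West} with total 631.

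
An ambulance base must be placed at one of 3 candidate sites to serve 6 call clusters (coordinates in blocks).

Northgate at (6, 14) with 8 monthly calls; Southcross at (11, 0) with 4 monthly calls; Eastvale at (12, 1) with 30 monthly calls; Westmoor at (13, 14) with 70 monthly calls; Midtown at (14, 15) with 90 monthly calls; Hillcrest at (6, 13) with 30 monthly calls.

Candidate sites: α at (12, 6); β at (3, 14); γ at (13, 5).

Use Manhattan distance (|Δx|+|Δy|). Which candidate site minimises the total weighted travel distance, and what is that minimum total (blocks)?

α, total 2300 blocks

Total weighted distance at each candidate:
  α (12, 6): total = 2300
  β (3, 14): total = 2672
  γ (13, 5): total = 2376
Minimum is at α with total 2300 blocks.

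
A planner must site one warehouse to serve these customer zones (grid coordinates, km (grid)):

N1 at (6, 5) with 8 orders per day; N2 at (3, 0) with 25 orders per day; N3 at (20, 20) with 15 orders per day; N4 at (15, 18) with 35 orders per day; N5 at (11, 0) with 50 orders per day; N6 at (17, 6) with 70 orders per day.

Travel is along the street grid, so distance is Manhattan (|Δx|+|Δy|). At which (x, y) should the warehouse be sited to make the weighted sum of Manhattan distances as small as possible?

(15, 6)

Manhattan distance separates: Σwᵢ(|x−xᵢ|+|y−yᵢ|) = Σwᵢ|x−xᵢ| + Σwᵢ|y−yᵢ|, so x and y are optimised independently as 1-D weighted medians.
Total weight W = 203; half = 101.5.
x-coordinate, sorted with cumulative weight:
  x=3 (N2, w=25) cum 25
  x=6 (N1, w=8) cum 33
  x=11 (N5, w=50) cum 83
  x=15 (N4, w=35) cum 118  ← median
  x=17 (N6, w=70) cum 188
  x=20 (N3, w=15) cum 203
⇒ x* = 15
y-coordinate, sorted with cumulative weight:
  y=0 (N2, w=25) cum 25
  y=0 (N5, w=50) cum 75
  y=5 (N1, w=8) cum 83
  y=6 (N6, w=70) cum 153  ← median
  y=18 (N4, w=35) cum 188
  y=20 (N3, w=15) cum 203
⇒ y* = 6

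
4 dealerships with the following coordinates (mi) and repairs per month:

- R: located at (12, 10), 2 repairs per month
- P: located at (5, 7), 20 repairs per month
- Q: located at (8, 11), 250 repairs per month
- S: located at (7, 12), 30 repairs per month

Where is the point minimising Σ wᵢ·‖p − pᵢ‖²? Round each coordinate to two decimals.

(7.73, 10.83)

The minimiser of Σwᵢ‖p−pᵢ‖² is the weighted centroid p* = (Σwᵢpᵢ)/(Σwᵢ).
Σwᵢ = 302.
Σwᵢxᵢ = 2·12 + 20·5 + 250·8 + 30·7 = 2334.
Σwᵢyᵢ = 2·10 + 20·7 + 250·11 + 30·12 = 3270.
x* = 2334/302 = 7.73, y* = 3270/302 = 10.83.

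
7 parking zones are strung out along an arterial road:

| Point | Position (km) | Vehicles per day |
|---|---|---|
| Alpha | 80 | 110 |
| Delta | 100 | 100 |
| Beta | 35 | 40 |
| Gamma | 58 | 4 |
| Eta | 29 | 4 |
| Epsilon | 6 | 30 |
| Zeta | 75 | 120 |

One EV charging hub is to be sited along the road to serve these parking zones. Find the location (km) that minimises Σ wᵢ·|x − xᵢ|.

x = 80

For a sum of weighted absolute distances on a line, the optimum is the weighted median (not the mean). Total weight W = 408; half-weight = 204.
Sort by position and accumulate weight:
  km 6 (Epsilon, w=30) → cum 30
  km 29 (Eta, w=4) → cum 34
  km 35 (Beta, w=40) → cum 74
  km 58 (Gamma, w=4) → cum 78
  km 75 (Zeta, w=120) → cum 198
  km 80 (Alpha, w=110) → cum 308  ≥ 204 → median here
  km 100 (Delta, w=100) → cum 408
Optimal location: km 80.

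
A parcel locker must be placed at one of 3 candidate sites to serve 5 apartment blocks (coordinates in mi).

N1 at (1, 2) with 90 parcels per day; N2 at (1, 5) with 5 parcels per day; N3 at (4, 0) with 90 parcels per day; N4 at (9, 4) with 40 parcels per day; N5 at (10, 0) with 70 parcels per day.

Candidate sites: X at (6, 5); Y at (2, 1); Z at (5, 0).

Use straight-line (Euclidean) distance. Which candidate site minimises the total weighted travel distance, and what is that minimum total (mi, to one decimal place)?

Total weighted distance at each candidate:
  X (6, 5): total = 1609.2
  Y (2, 1): total = 1218.1
  Z (5, 0): total = 1100.8
Minimum is at Z with total 1100.8 mi.

Z, total 1100.8 mi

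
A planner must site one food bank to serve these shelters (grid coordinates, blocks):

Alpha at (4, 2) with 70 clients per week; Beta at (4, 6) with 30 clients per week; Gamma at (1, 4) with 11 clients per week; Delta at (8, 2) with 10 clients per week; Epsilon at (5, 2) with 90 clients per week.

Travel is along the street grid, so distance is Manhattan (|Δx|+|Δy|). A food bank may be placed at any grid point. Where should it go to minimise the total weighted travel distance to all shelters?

Manhattan distance separates: Σwᵢ(|x−xᵢ|+|y−yᵢ|) = Σwᵢ|x−xᵢ| + Σwᵢ|y−yᵢ|, so x and y are optimised independently as 1-D weighted medians.
Total weight W = 211; half = 105.5.
x-coordinate, sorted with cumulative weight:
  x=1 (Gamma, w=11) cum 11
  x=4 (Alpha, w=70) cum 81
  x=4 (Beta, w=30) cum 111  ← median
  x=5 (Epsilon, w=90) cum 201
  x=8 (Delta, w=10) cum 211
⇒ x* = 4
y-coordinate, sorted with cumulative weight:
  y=2 (Alpha, w=70) cum 70
  y=2 (Delta, w=10) cum 80
  y=2 (Epsilon, w=90) cum 170  ← median
  y=4 (Gamma, w=11) cum 181
  y=6 (Beta, w=30) cum 211
⇒ y* = 2

(4, 2)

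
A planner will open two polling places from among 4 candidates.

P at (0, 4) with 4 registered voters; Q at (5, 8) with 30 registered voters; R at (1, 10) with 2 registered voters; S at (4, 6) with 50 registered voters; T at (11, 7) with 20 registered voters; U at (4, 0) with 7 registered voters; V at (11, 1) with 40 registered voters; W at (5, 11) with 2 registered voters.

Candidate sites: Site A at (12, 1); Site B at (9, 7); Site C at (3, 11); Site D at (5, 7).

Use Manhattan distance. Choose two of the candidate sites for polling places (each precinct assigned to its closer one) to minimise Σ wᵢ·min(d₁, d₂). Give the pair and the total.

{Site A, Site D}, total 400

Evaluate every pair (each demand assigned to the nearer of the two):
  {Site A, Site D}: total = 400
  {Site B, Site D}: total = 600
  {Site A, Site B}: total = 679
  {Site A, Site C}: total = 743
  {Site C, Site D}: total = 828
  {Site B, Site C}: total = 944
Best pair: {Site A, Site D} with total 400.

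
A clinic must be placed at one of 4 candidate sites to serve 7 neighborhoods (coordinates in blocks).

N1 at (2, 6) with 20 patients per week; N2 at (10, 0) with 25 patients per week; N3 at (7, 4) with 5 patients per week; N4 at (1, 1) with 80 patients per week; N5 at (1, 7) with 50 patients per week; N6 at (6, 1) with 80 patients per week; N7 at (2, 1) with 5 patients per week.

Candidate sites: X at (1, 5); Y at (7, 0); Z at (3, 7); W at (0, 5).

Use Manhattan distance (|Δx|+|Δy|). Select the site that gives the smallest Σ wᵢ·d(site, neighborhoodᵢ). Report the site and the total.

X, total 1590 blocks

Total weighted distance at each candidate:
  X (1, 5): total = 1590
  Y (7, 0): total = 1715
  Z (3, 7): total = 1920
  W (0, 5): total = 1855
Minimum is at X with total 1590 blocks.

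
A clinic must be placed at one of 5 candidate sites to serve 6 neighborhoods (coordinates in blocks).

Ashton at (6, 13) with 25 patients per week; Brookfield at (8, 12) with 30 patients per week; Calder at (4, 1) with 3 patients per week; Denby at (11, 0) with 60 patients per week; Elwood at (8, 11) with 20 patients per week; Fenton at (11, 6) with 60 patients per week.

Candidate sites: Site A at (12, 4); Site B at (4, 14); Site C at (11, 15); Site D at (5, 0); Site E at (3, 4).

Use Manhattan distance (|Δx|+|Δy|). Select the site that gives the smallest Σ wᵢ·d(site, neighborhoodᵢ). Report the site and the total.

Total weighted distance at each candidate:
  Site A (12, 4): total = 1468
  Site B (4, 14): total = 2594
  Site C (11, 15): total = 1998
  Site D (5, 0): total = 2166
  Site E (3, 4): total = 2262
Minimum is at Site A with total 1468 blocks.

Site A, total 1468 blocks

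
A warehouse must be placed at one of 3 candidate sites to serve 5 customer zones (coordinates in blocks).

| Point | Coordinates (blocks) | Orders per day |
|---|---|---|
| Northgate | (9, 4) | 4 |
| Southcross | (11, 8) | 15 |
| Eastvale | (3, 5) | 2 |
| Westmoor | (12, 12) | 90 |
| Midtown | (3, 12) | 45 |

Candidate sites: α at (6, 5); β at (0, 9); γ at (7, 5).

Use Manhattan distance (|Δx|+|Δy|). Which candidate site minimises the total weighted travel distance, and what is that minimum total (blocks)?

Total weighted distance at each candidate:
  α (6, 5): total = 1762
  β (0, 9): total = 1870
  γ (7, 5): total = 1700
Minimum is at γ with total 1700 blocks.

γ, total 1700 blocks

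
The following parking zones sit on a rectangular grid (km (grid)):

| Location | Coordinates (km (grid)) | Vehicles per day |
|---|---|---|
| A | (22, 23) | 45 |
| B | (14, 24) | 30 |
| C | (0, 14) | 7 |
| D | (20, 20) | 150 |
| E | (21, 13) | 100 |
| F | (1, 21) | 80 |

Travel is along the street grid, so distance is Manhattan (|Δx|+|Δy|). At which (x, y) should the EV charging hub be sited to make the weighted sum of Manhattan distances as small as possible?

(20, 20)

Manhattan distance separates: Σwᵢ(|x−xᵢ|+|y−yᵢ|) = Σwᵢ|x−xᵢ| + Σwᵢ|y−yᵢ|, so x and y are optimised independently as 1-D weighted medians.
Total weight W = 412; half = 206.
x-coordinate, sorted with cumulative weight:
  x=0 (C, w=7) cum 7
  x=1 (F, w=80) cum 87
  x=14 (B, w=30) cum 117
  x=20 (D, w=150) cum 267  ← median
  x=21 (E, w=100) cum 367
  x=22 (A, w=45) cum 412
⇒ x* = 20
y-coordinate, sorted with cumulative weight:
  y=13 (E, w=100) cum 100
  y=14 (C, w=7) cum 107
  y=20 (D, w=150) cum 257  ← median
  y=21 (F, w=80) cum 337
  y=23 (A, w=45) cum 382
  y=24 (B, w=30) cum 412
⇒ y* = 20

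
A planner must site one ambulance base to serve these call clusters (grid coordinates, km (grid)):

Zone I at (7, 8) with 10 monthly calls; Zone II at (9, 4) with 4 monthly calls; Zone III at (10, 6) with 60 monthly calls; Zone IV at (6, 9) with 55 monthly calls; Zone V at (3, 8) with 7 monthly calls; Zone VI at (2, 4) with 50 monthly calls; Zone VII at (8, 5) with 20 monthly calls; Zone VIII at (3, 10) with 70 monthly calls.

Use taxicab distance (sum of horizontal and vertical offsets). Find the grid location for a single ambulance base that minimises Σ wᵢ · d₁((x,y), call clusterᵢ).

(6, 8)

Manhattan distance separates: Σwᵢ(|x−xᵢ|+|y−yᵢ|) = Σwᵢ|x−xᵢ| + Σwᵢ|y−yᵢ|, so x and y are optimised independently as 1-D weighted medians.
Total weight W = 276; half = 138.
x-coordinate, sorted with cumulative weight:
  x=2 (Zone VI, w=50) cum 50
  x=3 (Zone V, w=7) cum 57
  x=3 (Zone VIII, w=70) cum 127
  x=6 (Zone IV, w=55) cum 182  ← median
  x=7 (Zone I, w=10) cum 192
  x=8 (Zone VII, w=20) cum 212
  x=9 (Zone II, w=4) cum 216
  x=10 (Zone III, w=60) cum 276
⇒ x* = 6
y-coordinate, sorted with cumulative weight:
  y=4 (Zone II, w=4) cum 4
  y=4 (Zone VI, w=50) cum 54
  y=5 (Zone VII, w=20) cum 74
  y=6 (Zone III, w=60) cum 134
  y=8 (Zone I, w=10) cum 144  ← median
  y=8 (Zone V, w=7) cum 151
  y=9 (Zone IV, w=55) cum 206
  y=10 (Zone VIII, w=70) cum 276
⇒ y* = 8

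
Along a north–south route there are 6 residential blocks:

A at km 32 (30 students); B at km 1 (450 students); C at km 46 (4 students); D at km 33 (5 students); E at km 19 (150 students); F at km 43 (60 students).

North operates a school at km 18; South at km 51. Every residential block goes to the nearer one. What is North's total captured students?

The indifferent point is the midpoint (18+51)/2 = 34.5; residential blocks left of it (closer to North at 18) go to North, those right go to South.
  B at 1 (w=450) → North
  E at 19 (w=150) → North
  A at 32 (w=30) → North
  D at 33 (w=5) → North
  F at 43 (w=60) → South
  C at 46 (w=4) → South
North captures 635; South captures 64.

635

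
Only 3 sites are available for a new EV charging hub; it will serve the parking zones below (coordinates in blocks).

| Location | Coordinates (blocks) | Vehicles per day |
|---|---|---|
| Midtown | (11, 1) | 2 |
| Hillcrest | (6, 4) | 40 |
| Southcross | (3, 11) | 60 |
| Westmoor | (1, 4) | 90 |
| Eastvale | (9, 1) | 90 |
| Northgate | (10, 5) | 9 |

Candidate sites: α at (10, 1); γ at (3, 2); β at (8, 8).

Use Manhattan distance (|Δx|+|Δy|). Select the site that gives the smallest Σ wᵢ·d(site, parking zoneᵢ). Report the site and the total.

γ, total 1838 blocks

Total weighted distance at each candidate:
  α (10, 1): total = 2508
  γ (3, 2): total = 1838
  β (8, 8): total = 2495
Minimum is at γ with total 1838 blocks.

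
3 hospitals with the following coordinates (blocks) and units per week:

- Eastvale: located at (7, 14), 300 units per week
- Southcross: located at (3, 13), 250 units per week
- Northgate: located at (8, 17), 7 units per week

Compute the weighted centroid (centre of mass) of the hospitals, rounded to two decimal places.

The minimiser of Σwᵢ‖p−pᵢ‖² is the weighted centroid p* = (Σwᵢpᵢ)/(Σwᵢ).
Σwᵢ = 557.
Σwᵢxᵢ = 300·7 + 250·3 + 7·8 = 2906.
Σwᵢyᵢ = 300·14 + 250·13 + 7·17 = 7569.
x* = 2906/557 = 5.22, y* = 7569/557 = 13.59.

(5.22, 13.59)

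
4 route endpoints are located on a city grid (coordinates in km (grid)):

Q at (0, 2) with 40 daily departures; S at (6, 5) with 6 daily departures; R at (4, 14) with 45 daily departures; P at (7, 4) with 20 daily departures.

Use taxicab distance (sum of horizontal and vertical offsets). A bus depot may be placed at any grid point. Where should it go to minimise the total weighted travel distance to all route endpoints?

Manhattan distance separates: Σwᵢ(|x−xᵢ|+|y−yᵢ|) = Σwᵢ|x−xᵢ| + Σwᵢ|y−yᵢ|, so x and y are optimised independently as 1-D weighted medians.
Total weight W = 111; half = 55.5.
x-coordinate, sorted with cumulative weight:
  x=0 (Q, w=40) cum 40
  x=4 (R, w=45) cum 85  ← median
  x=6 (S, w=6) cum 91
  x=7 (P, w=20) cum 111
⇒ x* = 4
y-coordinate, sorted with cumulative weight:
  y=2 (Q, w=40) cum 40
  y=4 (P, w=20) cum 60  ← median
  y=5 (S, w=6) cum 66
  y=14 (R, w=45) cum 111
⇒ y* = 4

(4, 4)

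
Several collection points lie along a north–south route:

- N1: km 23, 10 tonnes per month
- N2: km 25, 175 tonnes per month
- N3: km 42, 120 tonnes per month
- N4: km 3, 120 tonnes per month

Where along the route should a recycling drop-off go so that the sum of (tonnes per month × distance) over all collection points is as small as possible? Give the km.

For a sum of weighted absolute distances on a line, the optimum is the weighted median (not the mean). Total weight W = 425; half-weight = 212.5.
Sort by position and accumulate weight:
  km 3 (N4, w=120) → cum 120
  km 23 (N1, w=10) → cum 130
  km 25 (N2, w=175) → cum 305  ≥ 212.5 → median here
  km 42 (N3, w=120) → cum 425
Optimal location: km 25.

x = 25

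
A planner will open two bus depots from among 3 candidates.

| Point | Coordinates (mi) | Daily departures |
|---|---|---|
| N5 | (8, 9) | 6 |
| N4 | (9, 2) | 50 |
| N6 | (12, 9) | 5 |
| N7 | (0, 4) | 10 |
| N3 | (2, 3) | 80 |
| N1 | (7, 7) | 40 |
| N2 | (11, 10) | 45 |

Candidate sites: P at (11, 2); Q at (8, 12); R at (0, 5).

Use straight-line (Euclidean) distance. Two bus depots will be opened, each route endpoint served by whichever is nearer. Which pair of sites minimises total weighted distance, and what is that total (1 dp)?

Evaluate every pair (each demand assigned to the nearer of the two):
  {P, R}: total = 1033.4
  {Q, R}: total = 1119.8
  {P, Q}: total = 1345.4
Best pair: {P, R} with total 1033.4.

{P, R}, total 1033.4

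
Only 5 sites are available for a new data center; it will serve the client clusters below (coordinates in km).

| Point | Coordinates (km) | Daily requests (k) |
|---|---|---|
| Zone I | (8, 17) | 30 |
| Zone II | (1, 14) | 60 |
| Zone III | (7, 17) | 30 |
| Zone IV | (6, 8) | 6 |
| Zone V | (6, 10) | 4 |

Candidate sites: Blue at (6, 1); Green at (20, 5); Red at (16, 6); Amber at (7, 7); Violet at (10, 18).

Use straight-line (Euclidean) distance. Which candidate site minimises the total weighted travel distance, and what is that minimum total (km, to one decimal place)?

Total weighted distance at each candidate:
  Blue (6, 1): total = 1878.4
  Green (20, 5): total = 2446.7
  Red (16, 6): total = 1958.7
  Amber (7, 7): total = 1175.8
  Violet (10, 18): total = 853.3
Minimum is at Violet with total 853.3 km.

Violet, total 853.3 km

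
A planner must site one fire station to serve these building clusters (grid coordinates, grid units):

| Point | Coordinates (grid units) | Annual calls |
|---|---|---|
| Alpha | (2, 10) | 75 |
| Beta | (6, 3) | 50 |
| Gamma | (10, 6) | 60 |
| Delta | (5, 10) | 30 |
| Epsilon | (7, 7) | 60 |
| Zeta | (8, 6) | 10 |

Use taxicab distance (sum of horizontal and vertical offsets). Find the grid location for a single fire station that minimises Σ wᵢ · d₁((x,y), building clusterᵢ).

(6, 7)

Manhattan distance separates: Σwᵢ(|x−xᵢ|+|y−yᵢ|) = Σwᵢ|x−xᵢ| + Σwᵢ|y−yᵢ|, so x and y are optimised independently as 1-D weighted medians.
Total weight W = 285; half = 142.5.
x-coordinate, sorted with cumulative weight:
  x=2 (Alpha, w=75) cum 75
  x=5 (Delta, w=30) cum 105
  x=6 (Beta, w=50) cum 155  ← median
  x=7 (Epsilon, w=60) cum 215
  x=8 (Zeta, w=10) cum 225
  x=10 (Gamma, w=60) cum 285
⇒ x* = 6
y-coordinate, sorted with cumulative weight:
  y=3 (Beta, w=50) cum 50
  y=6 (Gamma, w=60) cum 110
  y=6 (Zeta, w=10) cum 120
  y=7 (Epsilon, w=60) cum 180  ← median
  y=10 (Alpha, w=75) cum 255
  y=10 (Delta, w=30) cum 285
⇒ y* = 7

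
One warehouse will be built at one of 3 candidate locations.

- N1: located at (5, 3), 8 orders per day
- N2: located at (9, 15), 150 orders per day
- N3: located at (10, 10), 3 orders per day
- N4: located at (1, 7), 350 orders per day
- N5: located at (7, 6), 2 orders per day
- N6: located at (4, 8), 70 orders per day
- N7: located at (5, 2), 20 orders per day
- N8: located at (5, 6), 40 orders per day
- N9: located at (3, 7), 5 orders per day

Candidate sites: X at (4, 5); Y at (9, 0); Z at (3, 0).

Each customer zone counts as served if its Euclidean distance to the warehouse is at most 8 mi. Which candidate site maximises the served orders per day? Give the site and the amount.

Coverage radius r = 8 mi; a point is covered iff (Δx)²+(Δy)² ≤ 8² = 64.
  X (4, 5): covers {N1, N3, N4, N5, N6, N7, N8, N9} → 498
  Y (9, 0): covers {N1, N5, N7, N8} → 70
  Z (3, 0): covers {N1, N4, N5, N7, N8, N9} → 425
Maximum coverage at X: 498 orders per day.

X, covering 498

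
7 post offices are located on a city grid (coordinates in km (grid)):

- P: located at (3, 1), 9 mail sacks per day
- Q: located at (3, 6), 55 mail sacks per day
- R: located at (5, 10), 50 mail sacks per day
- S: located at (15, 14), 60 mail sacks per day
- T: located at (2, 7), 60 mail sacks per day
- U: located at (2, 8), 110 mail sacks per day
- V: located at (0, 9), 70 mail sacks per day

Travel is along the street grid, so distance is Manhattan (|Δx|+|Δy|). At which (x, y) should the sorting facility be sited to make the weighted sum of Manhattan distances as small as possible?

Manhattan distance separates: Σwᵢ(|x−xᵢ|+|y−yᵢ|) = Σwᵢ|x−xᵢ| + Σwᵢ|y−yᵢ|, so x and y are optimised independently as 1-D weighted medians.
Total weight W = 414; half = 207.
x-coordinate, sorted with cumulative weight:
  x=0 (V, w=70) cum 70
  x=2 (T, w=60) cum 130
  x=2 (U, w=110) cum 240  ← median
  x=3 (P, w=9) cum 249
  x=3 (Q, w=55) cum 304
  x=5 (R, w=50) cum 354
  x=15 (S, w=60) cum 414
⇒ x* = 2
y-coordinate, sorted with cumulative weight:
  y=1 (P, w=9) cum 9
  y=6 (Q, w=55) cum 64
  y=7 (T, w=60) cum 124
  y=8 (U, w=110) cum 234  ← median
  y=9 (V, w=70) cum 304
  y=10 (R, w=50) cum 354
  y=14 (S, w=60) cum 414
⇒ y* = 8

(2, 8)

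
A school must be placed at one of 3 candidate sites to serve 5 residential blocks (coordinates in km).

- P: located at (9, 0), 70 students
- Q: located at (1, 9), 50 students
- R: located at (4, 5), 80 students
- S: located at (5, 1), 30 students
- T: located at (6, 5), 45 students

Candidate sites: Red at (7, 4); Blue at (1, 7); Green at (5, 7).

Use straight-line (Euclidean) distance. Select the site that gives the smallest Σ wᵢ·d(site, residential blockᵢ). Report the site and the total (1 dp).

Red, total 1128.4 km

Total weighted distance at each candidate:
  Red (7, 4): total = 1128.4
  Blue (1, 7): total = 1591.2
  Green (5, 7): total = 1247.5
Minimum is at Red with total 1128.4 km.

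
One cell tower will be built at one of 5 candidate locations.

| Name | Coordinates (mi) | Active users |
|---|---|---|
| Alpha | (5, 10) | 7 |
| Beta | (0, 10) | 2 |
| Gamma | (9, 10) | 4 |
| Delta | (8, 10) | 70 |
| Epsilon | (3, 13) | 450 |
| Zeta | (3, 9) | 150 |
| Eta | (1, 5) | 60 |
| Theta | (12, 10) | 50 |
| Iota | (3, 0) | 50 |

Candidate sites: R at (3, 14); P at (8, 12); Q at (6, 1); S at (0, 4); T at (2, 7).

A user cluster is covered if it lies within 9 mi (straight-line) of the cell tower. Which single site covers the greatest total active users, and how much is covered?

T, covering 793

Coverage radius r = 9 mi; a point is covered iff (Δx)²+(Δy)² ≤ 9² = 81.
  R (3, 14): covers {Alpha, Beta, Gamma, Delta, Epsilon, Zeta} → 683
  P (8, 12): covers {Alpha, Beta, Gamma, Delta, Epsilon, Zeta, Theta} → 733
  Q (6, 1): covers {Zeta, Eta, Iota} → 260
  S (0, 4): covers {Alpha, Beta, Zeta, Eta, Iota} → 269
  T (2, 7): covers {Alpha, Beta, Gamma, Delta, Epsilon, Zeta, Eta, Iota} → 793
Maximum coverage at T: 793 active users.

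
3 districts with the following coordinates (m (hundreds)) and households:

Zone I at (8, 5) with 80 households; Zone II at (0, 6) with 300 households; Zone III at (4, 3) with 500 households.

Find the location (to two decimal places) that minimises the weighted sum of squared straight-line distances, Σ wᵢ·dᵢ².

(3.00, 4.20)

The minimiser of Σwᵢ‖p−pᵢ‖² is the weighted centroid p* = (Σwᵢpᵢ)/(Σwᵢ).
Σwᵢ = 880.
Σwᵢxᵢ = 80·8 + 300·0 + 500·4 = 2640.
Σwᵢyᵢ = 80·5 + 300·6 + 500·3 = 3700.
x* = 2640/880 = 3.00, y* = 3700/880 = 4.20.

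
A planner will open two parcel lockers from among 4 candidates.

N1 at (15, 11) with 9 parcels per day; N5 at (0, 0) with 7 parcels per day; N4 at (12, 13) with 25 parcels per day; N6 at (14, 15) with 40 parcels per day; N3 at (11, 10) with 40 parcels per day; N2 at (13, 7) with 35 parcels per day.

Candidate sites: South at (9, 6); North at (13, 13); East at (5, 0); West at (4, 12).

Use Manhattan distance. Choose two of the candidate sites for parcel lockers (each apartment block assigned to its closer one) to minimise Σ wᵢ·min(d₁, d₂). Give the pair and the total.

Evaluate every pair (each demand assigned to the nearer of the two):
  {North, East}: total = 626
  {South, North}: total = 661
  {North, West}: total = 703
  {South, East}: total = 1359
  {South, West}: total = 1364
  {East, West}: total = 1738
Best pair: {North, East} with total 626.

{North, East}, total 626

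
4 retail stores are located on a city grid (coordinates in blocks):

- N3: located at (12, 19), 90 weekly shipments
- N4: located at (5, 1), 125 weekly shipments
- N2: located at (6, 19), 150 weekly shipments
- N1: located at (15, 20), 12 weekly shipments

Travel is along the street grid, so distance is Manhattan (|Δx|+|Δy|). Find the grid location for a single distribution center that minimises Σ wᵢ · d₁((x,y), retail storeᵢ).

Manhattan distance separates: Σwᵢ(|x−xᵢ|+|y−yᵢ|) = Σwᵢ|x−xᵢ| + Σwᵢ|y−yᵢ|, so x and y are optimised independently as 1-D weighted medians.
Total weight W = 377; half = 188.5.
x-coordinate, sorted with cumulative weight:
  x=5 (N4, w=125) cum 125
  x=6 (N2, w=150) cum 275  ← median
  x=12 (N3, w=90) cum 365
  x=15 (N1, w=12) cum 377
⇒ x* = 6
y-coordinate, sorted with cumulative weight:
  y=1 (N4, w=125) cum 125
  y=19 (N3, w=90) cum 215  ← median
  y=19 (N2, w=150) cum 365
  y=20 (N1, w=12) cum 377
⇒ y* = 19

(6, 19)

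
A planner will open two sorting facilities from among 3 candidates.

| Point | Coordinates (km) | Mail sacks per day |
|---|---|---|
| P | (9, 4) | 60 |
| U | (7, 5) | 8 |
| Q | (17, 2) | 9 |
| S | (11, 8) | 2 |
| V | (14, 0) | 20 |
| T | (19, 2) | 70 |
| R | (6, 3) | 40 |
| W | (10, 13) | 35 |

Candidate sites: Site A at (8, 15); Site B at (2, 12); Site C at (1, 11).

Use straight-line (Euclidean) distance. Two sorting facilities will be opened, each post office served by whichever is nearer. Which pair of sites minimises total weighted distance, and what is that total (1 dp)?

{Site A, Site C}, total 2854.7

Evaluate every pair (each demand assigned to the nearer of the two):
  {Site A, Site C}: total = 2854.7
  {Site A, Site B}: total = 2872.3
  {Site B, Site C}: total = 3267.2
Best pair: {Site A, Site C} with total 2854.7.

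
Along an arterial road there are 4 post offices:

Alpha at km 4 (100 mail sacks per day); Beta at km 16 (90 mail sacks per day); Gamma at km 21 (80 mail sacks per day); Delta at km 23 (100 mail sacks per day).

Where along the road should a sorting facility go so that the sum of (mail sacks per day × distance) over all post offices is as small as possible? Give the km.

For a sum of weighted absolute distances on a line, the optimum is the weighted median (not the mean). Total weight W = 370; half-weight = 185.
Sort by position and accumulate weight:
  km 4 (Alpha, w=100) → cum 100
  km 16 (Beta, w=90) → cum 190  ≥ 185 → median here
  km 21 (Gamma, w=80) → cum 270
  km 23 (Delta, w=100) → cum 370
Optimal location: km 16.

x = 16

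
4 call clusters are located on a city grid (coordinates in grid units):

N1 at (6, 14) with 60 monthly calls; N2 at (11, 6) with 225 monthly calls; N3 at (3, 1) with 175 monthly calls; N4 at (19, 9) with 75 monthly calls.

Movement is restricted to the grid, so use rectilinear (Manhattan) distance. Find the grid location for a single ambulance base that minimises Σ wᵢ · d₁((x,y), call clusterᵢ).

(11, 6)

Manhattan distance separates: Σwᵢ(|x−xᵢ|+|y−yᵢ|) = Σwᵢ|x−xᵢ| + Σwᵢ|y−yᵢ|, so x and y are optimised independently as 1-D weighted medians.
Total weight W = 535; half = 267.5.
x-coordinate, sorted with cumulative weight:
  x=3 (N3, w=175) cum 175
  x=6 (N1, w=60) cum 235
  x=11 (N2, w=225) cum 460  ← median
  x=19 (N4, w=75) cum 535
⇒ x* = 11
y-coordinate, sorted with cumulative weight:
  y=1 (N3, w=175) cum 175
  y=6 (N2, w=225) cum 400  ← median
  y=9 (N4, w=75) cum 475
  y=14 (N1, w=60) cum 535
⇒ y* = 6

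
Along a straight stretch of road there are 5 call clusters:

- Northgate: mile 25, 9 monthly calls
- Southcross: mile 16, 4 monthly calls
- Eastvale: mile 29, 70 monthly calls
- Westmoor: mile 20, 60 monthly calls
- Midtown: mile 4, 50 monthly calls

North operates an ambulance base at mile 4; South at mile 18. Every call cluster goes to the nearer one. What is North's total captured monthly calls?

50

The indifferent point is the midpoint (4+18)/2 = 11; call clusters left of it (closer to North at 4) go to North, those right go to South.
  Midtown at 4 (w=50) → North
  Southcross at 16 (w=4) → South
  Westmoor at 20 (w=60) → South
  Northgate at 25 (w=9) → South
  Eastvale at 29 (w=70) → South
North captures 50; South captures 143.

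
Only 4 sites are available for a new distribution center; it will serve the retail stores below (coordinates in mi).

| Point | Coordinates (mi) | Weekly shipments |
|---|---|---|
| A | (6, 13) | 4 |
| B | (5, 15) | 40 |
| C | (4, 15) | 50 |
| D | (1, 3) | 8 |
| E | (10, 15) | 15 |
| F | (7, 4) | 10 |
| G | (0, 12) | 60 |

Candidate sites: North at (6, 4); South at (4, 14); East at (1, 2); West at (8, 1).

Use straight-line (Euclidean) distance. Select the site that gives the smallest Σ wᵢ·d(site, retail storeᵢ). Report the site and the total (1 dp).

Total weighted distance at each candidate:
  North (6, 4): total = 1863.2
  South (4, 14): total = 670.7
  East (1, 2): total = 2170.9
  West (8, 1): total = 2467.5
Minimum is at South with total 670.7 mi.

South, total 670.7 mi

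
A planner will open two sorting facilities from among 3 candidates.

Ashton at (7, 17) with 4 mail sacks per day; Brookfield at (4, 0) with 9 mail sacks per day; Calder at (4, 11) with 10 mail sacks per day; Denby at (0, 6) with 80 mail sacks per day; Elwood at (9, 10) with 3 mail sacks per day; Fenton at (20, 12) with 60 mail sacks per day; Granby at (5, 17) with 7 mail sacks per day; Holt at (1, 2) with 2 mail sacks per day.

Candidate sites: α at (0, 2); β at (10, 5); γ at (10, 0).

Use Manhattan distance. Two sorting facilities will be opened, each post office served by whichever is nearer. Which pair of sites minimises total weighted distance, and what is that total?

{α, β}, total 1713

Evaluate every pair (each demand assigned to the nearer of the two):
  {α, β}: total = 1713
  {α, γ}: total = 2079
  {β, γ}: total = 2293
Best pair: {α, β} with total 1713.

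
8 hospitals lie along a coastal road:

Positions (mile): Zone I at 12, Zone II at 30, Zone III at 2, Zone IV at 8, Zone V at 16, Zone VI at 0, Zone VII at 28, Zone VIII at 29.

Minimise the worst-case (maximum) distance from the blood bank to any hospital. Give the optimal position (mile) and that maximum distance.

The 1-center on a line is the midpoint of the two extreme points: leftmost at 0, rightmost at 30.
Optimal location = (0 + 30)/2 = 15; maximum distance = (30 − 0)/2 = 15.

location 15, max distance 15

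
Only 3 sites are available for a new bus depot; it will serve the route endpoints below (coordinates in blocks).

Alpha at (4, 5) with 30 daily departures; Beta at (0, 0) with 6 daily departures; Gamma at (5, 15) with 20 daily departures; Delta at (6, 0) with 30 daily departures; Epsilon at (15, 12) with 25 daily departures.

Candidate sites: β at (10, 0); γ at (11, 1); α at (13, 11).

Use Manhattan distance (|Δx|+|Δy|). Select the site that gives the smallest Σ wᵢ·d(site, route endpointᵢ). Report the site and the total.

Total weighted distance at each candidate:
  β (10, 0): total = 1335
  γ (11, 1): total = 1357
  α (13, 11): total = 1449
Minimum is at β with total 1335 blocks.

β, total 1335 blocks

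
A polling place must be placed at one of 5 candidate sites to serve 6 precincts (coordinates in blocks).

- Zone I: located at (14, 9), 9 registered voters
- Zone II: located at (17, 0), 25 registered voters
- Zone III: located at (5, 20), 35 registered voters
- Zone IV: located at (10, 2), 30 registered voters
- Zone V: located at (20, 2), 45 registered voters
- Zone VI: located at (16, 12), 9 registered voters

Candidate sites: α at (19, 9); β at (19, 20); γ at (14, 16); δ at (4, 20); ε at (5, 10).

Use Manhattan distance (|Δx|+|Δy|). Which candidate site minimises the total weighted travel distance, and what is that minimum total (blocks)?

α, total 2089 blocks

Total weighted distance at each candidate:
  α (19, 9): total = 2089
  β (19, 20): total = 2948
  γ (14, 16): total = 2487
  δ (4, 20): total = 3479
  ε (5, 10): total = 2532
Minimum is at α with total 2089 blocks.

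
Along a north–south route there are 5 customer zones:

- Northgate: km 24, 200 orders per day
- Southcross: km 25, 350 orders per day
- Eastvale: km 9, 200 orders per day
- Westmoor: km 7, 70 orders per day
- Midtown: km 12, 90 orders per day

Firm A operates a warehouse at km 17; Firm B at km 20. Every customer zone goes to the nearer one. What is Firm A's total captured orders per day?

360

The indifferent point is the midpoint (17+20)/2 = 18.5; customer zones left of it (closer to Firm A at 17) go to Firm A, those right go to Firm B.
  Westmoor at 7 (w=70) → Firm A
  Eastvale at 9 (w=200) → Firm A
  Midtown at 12 (w=90) → Firm A
  Northgate at 24 (w=200) → Firm B
  Southcross at 25 (w=350) → Firm B
Firm A captures 360; Firm B captures 550.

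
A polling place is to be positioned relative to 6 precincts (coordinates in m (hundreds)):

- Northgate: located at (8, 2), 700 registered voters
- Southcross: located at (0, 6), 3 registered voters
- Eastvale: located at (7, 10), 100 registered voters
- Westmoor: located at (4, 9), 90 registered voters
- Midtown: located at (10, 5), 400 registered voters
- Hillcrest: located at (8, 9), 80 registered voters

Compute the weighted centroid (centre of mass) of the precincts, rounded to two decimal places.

(8.23, 4.33)

The minimiser of Σwᵢ‖p−pᵢ‖² is the weighted centroid p* = (Σwᵢpᵢ)/(Σwᵢ).
Σwᵢ = 1373.
Σwᵢxᵢ = 700·8 + 3·0 + 100·7 + 90·4 + 400·10 + 80·8 = 11300.
Σwᵢyᵢ = 700·2 + 3·6 + 100·10 + 90·9 + 400·5 + 80·9 = 5948.
x* = 11300/1373 = 8.23, y* = 5948/1373 = 4.33.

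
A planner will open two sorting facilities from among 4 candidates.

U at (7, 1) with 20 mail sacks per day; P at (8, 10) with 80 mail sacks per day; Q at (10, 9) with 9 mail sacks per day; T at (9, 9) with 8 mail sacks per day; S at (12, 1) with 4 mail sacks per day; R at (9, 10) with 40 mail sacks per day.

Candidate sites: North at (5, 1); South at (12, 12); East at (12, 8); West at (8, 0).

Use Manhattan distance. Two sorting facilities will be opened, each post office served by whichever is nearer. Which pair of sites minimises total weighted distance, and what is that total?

{East, West}, total 799

Evaluate every pair (each demand assigned to the nearer of the two):
  {East, West}: total = 799
  {North, East}: total = 807
  {South, West}: total = 833
  {North, South}: total = 841
  {South, East}: total = 1007
  {North, West}: total = 1479
Best pair: {East, West} with total 799.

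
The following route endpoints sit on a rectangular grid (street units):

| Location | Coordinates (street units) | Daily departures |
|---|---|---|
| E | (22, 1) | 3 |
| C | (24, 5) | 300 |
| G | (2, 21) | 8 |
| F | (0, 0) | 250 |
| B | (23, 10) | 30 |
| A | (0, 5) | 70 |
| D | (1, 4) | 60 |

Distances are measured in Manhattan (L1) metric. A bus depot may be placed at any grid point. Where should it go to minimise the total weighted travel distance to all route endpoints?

(1, 5)

Manhattan distance separates: Σwᵢ(|x−xᵢ|+|y−yᵢ|) = Σwᵢ|x−xᵢ| + Σwᵢ|y−yᵢ|, so x and y are optimised independently as 1-D weighted medians.
Total weight W = 721; half = 360.5.
x-coordinate, sorted with cumulative weight:
  x=0 (F, w=250) cum 250
  x=0 (A, w=70) cum 320
  x=1 (D, w=60) cum 380  ← median
  x=2 (G, w=8) cum 388
  x=22 (E, w=3) cum 391
  x=23 (B, w=30) cum 421
  x=24 (C, w=300) cum 721
⇒ x* = 1
y-coordinate, sorted with cumulative weight:
  y=0 (F, w=250) cum 250
  y=1 (E, w=3) cum 253
  y=4 (D, w=60) cum 313
  y=5 (C, w=300) cum 613  ← median
  y=5 (A, w=70) cum 683
  y=10 (B, w=30) cum 713
  y=21 (G, w=8) cum 721
⇒ y* = 5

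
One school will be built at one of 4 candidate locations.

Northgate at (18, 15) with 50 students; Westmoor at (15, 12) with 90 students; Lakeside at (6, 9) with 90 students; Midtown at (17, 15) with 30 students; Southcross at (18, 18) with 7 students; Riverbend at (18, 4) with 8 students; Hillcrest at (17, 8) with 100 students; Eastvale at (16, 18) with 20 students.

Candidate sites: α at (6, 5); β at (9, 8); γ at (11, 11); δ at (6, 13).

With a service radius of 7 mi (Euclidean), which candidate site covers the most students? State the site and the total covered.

γ, covering 280

Coverage radius r = 7 mi; a point is covered iff (Δx)²+(Δy)² ≤ 7² = 49.
  α (6, 5): covers {Lakeside} → 90
  β (9, 8): covers {Lakeside} → 90
  γ (11, 11): covers {Westmoor, Lakeside, Hillcrest} → 280
  δ (6, 13): covers {Lakeside} → 90
Maximum coverage at γ: 280 students.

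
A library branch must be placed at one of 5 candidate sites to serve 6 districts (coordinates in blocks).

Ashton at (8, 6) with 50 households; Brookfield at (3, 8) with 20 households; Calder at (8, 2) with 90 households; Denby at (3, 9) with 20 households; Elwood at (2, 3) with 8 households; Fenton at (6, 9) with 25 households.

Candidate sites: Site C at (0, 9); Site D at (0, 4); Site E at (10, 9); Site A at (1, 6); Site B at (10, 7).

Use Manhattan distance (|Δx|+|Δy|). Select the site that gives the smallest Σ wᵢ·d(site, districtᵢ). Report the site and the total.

Site B, total 1366 blocks

Total weighted distance at each candidate:
  Site C (0, 9): total = 2254
  Site D (0, 4): total = 1999
  Site E (10, 9): total = 1572
  Site A (1, 6): total = 1752
  Site B (10, 7): total = 1366
Minimum is at Site B with total 1366 blocks.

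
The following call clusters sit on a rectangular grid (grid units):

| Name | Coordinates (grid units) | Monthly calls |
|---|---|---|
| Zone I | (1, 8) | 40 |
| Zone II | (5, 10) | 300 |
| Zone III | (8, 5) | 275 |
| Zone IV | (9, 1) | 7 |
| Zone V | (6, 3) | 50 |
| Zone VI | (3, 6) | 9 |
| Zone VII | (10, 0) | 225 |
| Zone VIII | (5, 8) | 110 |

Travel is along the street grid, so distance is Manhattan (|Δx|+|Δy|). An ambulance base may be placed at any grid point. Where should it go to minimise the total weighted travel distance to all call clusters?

(6, 5)

Manhattan distance separates: Σwᵢ(|x−xᵢ|+|y−yᵢ|) = Σwᵢ|x−xᵢ| + Σwᵢ|y−yᵢ|, so x and y are optimised independently as 1-D weighted medians.
Total weight W = 1016; half = 508.
x-coordinate, sorted with cumulative weight:
  x=1 (Zone I, w=40) cum 40
  x=3 (Zone VI, w=9) cum 49
  x=5 (Zone II, w=300) cum 349
  x=5 (Zone VIII, w=110) cum 459
  x=6 (Zone V, w=50) cum 509  ← median
  x=8 (Zone III, w=275) cum 784
  x=9 (Zone IV, w=7) cum 791
  x=10 (Zone VII, w=225) cum 1016
⇒ x* = 6
y-coordinate, sorted with cumulative weight:
  y=0 (Zone VII, w=225) cum 225
  y=1 (Zone IV, w=7) cum 232
  y=3 (Zone V, w=50) cum 282
  y=5 (Zone III, w=275) cum 557  ← median
  y=6 (Zone VI, w=9) cum 566
  y=8 (Zone I, w=40) cum 606
  y=8 (Zone VIII, w=110) cum 716
  y=10 (Zone II, w=300) cum 1016
⇒ y* = 5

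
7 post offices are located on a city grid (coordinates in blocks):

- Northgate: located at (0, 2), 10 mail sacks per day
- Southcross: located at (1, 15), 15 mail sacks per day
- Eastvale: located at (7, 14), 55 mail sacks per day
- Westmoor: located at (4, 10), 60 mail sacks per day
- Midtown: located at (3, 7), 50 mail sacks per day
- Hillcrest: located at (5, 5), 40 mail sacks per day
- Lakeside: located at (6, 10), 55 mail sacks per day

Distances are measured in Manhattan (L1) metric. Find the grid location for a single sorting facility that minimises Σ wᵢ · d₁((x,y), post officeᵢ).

(5, 10)

Manhattan distance separates: Σwᵢ(|x−xᵢ|+|y−yᵢ|) = Σwᵢ|x−xᵢ| + Σwᵢ|y−yᵢ|, so x and y are optimised independently as 1-D weighted medians.
Total weight W = 285; half = 142.5.
x-coordinate, sorted with cumulative weight:
  x=0 (Northgate, w=10) cum 10
  x=1 (Southcross, w=15) cum 25
  x=3 (Midtown, w=50) cum 75
  x=4 (Westmoor, w=60) cum 135
  x=5 (Hillcrest, w=40) cum 175  ← median
  x=6 (Lakeside, w=55) cum 230
  x=7 (Eastvale, w=55) cum 285
⇒ x* = 5
y-coordinate, sorted with cumulative weight:
  y=2 (Northgate, w=10) cum 10
  y=5 (Hillcrest, w=40) cum 50
  y=7 (Midtown, w=50) cum 100
  y=10 (Westmoor, w=60) cum 160  ← median
  y=10 (Lakeside, w=55) cum 215
  y=14 (Eastvale, w=55) cum 270
  y=15 (Southcross, w=15) cum 285
⇒ y* = 10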